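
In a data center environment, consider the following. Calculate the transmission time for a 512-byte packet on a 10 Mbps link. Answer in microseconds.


Given: packet = 512 bytes, bandwidth = 10 Mbps
Packet in bits = 512 * 8 = 4096 bits
Bandwidth = 10 * 10^6 = 10000000 bps
Time = 4096 / 10000000 seconds
Time in us = 4096 * 10^6 / 10000000 = 409.6

409.6


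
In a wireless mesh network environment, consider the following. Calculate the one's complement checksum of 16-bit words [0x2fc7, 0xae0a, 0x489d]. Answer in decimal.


Given words: [0x2fc7, 0xae0a, 0x489d]
Step 1: Sum all words
Raw sum = 12231 + 44554 + 18589 = 75374
Step 2: Fold carry: (9838 + 1) = 9839
One's complement = ~9839 & 0xFFFF = 55696

55696


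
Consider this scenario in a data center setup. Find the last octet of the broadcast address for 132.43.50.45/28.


Given: IP = 132.43.50.45, prefix = /28
Host bits = 32 - 28 = 4
Network last octet = 45 AND mask = 32
Host part size = 2^4 - 1 = 15
Broadcast last octet = 32 OR 15 = 47

47


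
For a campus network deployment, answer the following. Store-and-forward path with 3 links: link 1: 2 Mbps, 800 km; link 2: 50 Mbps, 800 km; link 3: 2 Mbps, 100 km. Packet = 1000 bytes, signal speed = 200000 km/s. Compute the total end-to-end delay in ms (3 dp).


Packet = 1000 bytes = 8000 bits. Store-and-forward: sum (t_trans + t_prop) per link.
Link 1: t_trans = 8000/(2*10^6) s = 4.0000 ms; t_prop = 800/200000 s = 4.0000 ms; subtotal = 8.0000 ms
Link 2: t_trans = 8000/(50*10^6) s = 0.1600 ms; t_prop = 800/200000 s = 4.0000 ms; subtotal = 4.1600 ms
Link 3: t_trans = 8000/(2*10^6) s = 4.0000 ms; t_prop = 100/200000 s = 0.5000 ms; subtotal = 4.5000 ms
End-to-end = 8.0000 + 4.1600 + 4.5000 = 16.6600 ms -> 16.660 ms (3 dp)

16.660


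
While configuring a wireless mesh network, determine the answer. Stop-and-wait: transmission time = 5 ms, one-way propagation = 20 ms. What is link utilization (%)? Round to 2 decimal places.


Given: Ttrans = 5 ms, Tprop = 20 ms
RTT = 2 * Tprop = 2 * 20 = 40 ms
U = Ttrans / (Ttrans + RTT)
U = 5 / (5 + 40)
U = 5 / 45 = 0.111111
U% = 11.11%

11.11


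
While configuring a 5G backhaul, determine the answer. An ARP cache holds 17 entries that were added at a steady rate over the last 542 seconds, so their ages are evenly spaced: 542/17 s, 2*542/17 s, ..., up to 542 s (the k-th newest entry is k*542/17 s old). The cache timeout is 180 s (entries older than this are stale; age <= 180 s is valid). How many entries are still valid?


Ages are k * 542/17 s for k = 1..17 (spacing = 31.8824 s).
Entry k is valid iff k * 542/17 <= 180 iff k <= 17 * 180 / 542 = 5.6458
n_valid = floor(5.6458) = 5
(n_stale = 17 - 5 = 12)

5


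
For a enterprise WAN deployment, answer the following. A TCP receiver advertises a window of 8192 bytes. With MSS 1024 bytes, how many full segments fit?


Given: RWND = 8192 bytes, MSS = 1024 bytes
Full segments = floor(RWND / MSS)
Full segments = floor(8192 / 1024)
Full segments = floor(8.0) = 8

8


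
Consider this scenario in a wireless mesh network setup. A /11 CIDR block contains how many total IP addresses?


Given: CIDR prefix /11
Host bits = 32 - 11 = 21
Total addresses = 2^21 = 2097152

2097152


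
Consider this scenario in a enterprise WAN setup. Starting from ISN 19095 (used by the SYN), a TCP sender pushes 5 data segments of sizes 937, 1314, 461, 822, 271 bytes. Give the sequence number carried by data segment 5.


The SYN occupies sequence number ISN = 19095, so the first data byte is ISN + 1 = 19096.
SEQ of data segment i = (ISN + 1) + sum of payload sizes of segments 1..i-1.
Segment 1: SEQ = 19096, payload = 937 bytes
Segment 2: SEQ = 20033, payload = 1314 bytes
Segment 3: SEQ = 21347, payload = 461 bytes
Segment 4: SEQ = 21808, payload = 822 bytes
Segment 5: SEQ = 22630, payload = 271 bytes
SEQ of segment 5 = 19096 + 937 + 1314 + 461 + 822 = 22630

22630


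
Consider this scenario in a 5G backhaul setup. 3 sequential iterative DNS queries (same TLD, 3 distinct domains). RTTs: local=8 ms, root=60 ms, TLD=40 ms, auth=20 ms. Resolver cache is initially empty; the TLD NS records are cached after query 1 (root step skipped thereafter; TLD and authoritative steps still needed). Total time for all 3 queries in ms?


Lookup 1 (cold cache): local + root + TLD + auth = 8 + 60 + 40 + 20 = 128 ms
Lookups 2..3 (TLD NS cached -> skip root; new domain -> still ask TLD and auth): local + TLD + auth = 8 + 40 + 20 = 68 ms each
Remaining 2 lookups: 2 * 68 = 136 ms
Total = 128 + 136 = 264 ms

264


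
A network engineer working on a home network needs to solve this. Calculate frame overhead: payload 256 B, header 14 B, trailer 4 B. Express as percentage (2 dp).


Given: payload = 256 B, header = 14 B, trailer = 4 B
Overhead bytes = header + trailer = 14 + 4 = 18
Total frame = payload + overhead = 256 + 18 = 274
Overhead % = 18 / 274 * 100 = 6.5693% -> 6.57% (2 dp)

6.57


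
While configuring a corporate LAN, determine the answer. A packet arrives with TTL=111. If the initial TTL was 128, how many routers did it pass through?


Given: initial TTL = 128, received TTL = 111
Hops = initial TTL - received TTL
Hops = 128 - 111 = 17

17


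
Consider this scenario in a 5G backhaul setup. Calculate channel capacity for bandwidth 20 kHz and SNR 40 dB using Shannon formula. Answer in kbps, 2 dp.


Given: B = 20 kHz, SNR = 40 dB
SNR linear = 10^(40/10) = 10000
1 + SNR = 10001
log2(10001) = 13.2878566418
C = 20 * 1000 * 13.2878566418 = 265757.1328 bps
C = 265.757133 kbps -> 265.76 kbps (2 dp)

265.76


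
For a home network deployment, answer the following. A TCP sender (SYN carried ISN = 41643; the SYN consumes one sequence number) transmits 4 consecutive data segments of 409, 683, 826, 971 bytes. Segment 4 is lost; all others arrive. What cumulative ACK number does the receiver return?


SYN uses sequence number 41643; first data byte = ISN + 1 = 41644.
Segment 1: SEQ = 41644, len = 409 B, covers [41644, 42052]
Segment 2: SEQ = 42053, len = 683 B, covers [42053, 42735]
Segment 3: SEQ = 42736, len = 826 B, covers [42736, 43561]
Segment 4: SEQ = 43562, len = 971 B, covers [43562, 44532] [LOST]
In-order data received: bytes [41644, 43561] (segments 1..3).
Segment 4 missing -> gap begins at byte 43562.
Cumulative ACK = next expected in-order byte = 41644 + 409 + 683 + 826 = 43562

43562


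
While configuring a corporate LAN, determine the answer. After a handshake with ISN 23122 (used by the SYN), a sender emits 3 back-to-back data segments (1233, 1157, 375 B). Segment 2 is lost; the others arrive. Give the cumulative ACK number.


SYN uses sequence number 23122; first data byte = ISN + 1 = 23123.
Segment 1: SEQ = 23123, len = 1233 B, covers [23123, 24355]
Segment 2: SEQ = 24356, len = 1157 B, covers [24356, 25512] [LOST]
Segment 3: SEQ = 25513, len = 375 B, covers [25513, 25887]
In-order data received: bytes [23123, 24355] (segments 1..1).
Segment 2 missing -> gap begins at byte 24356; later segments buffered out of order.
Cumulative ACK = next expected in-order byte = 23123 + 1233 = 24356

24356


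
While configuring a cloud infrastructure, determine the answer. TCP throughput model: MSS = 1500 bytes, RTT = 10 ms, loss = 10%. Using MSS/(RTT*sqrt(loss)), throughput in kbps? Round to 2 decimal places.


Given: MSS = 1500 bytes, RTT = 10 ms, loss = 10%
RTT in seconds = 10 / 1000 = 0.01
Loss rate = 10% = 0.1
sqrt(loss) = sqrt(0.1) = 0.316227766017
Throughput (bytes/s) = 1500 / (0.01 * 0.316227766017) = 474341.6490
Throughput (kbps) = 474341.6490 * 8 / 1000 = 3794.733192 -> 3794.73 kbps (2 dp)

3794.73


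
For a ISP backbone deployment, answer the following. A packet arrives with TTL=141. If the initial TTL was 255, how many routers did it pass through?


Given: initial TTL = 255, received TTL = 141
Hops = initial TTL - received TTL
Hops = 255 - 141 = 114

114


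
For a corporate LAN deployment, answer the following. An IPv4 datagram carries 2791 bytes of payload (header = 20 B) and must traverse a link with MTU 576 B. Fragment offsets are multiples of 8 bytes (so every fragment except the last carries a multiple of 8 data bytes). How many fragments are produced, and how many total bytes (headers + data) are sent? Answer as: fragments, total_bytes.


Max data per non-final fragment = floor((MTU - header)/8)*8 = floor((576 - 20)/8)*8 = floor(556/8)*8 = 552 B
Final fragment needs no 8-byte alignment: it can carry up to MTU - header = 556 B
Non-final fragments needed = ceil((payload - 556) / 552) = ceil(2235/552) = ceil(4.0489) = 5
Number of fragments = 5 + 1 = 6
Fragment sizes (data): 5 * 552 B + 31 B (last, 31 <= 556 OK)
Total bytes sent = payload + n_frags * header = 2791 + 6*20 = 2791 + 120 = 2911 B

6, 2911


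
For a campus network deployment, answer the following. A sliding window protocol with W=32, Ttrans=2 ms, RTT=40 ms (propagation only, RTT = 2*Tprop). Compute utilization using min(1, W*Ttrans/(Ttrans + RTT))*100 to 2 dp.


Given: W = 32, Ttrans = 2 ms, RTT = 40 ms (= 2 * Tprop, Tprop = 20 ms)
Cycle time = Ttrans + RTT = 2 + 40 = 42 ms (first packet sent until its ACK returns)
W * Ttrans = 32 * 2 = 64 ms of sending per cycle
W * Ttrans / (Ttrans + RTT) = 64 / 42 = 1.523810
U = min(1, 1.523810) = 1.000000
U% = 100.00%

100.00


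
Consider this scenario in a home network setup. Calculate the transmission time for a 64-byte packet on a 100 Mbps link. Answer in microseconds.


Given: packet = 64 bytes, bandwidth = 100 Mbps
Packet in bits = 64 * 8 = 512 bits
Bandwidth = 100 * 10^6 = 100000000 bps
Time = 512 / 100000000 seconds
Time in us = 512 * 10^6 / 100000000 = 5.12

5.12


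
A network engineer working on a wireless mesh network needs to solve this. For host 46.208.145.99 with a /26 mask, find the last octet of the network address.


Given: IP = 46.208.145.99, prefix = /26
Subnet mask = 255.255.255.192
Last octet of IP: 99
Last octet of mask: 192
Network last octet = 99 AND 192 = 64

64


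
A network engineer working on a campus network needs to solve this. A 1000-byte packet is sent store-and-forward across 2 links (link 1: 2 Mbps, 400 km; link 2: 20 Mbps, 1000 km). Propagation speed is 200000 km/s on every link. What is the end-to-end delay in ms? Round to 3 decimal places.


Packet = 1000 bytes = 8000 bits. Store-and-forward: sum (t_trans + t_prop) per link.
Link 1: t_trans = 8000/(2*10^6) s = 4.0000 ms; t_prop = 400/200000 s = 2.0000 ms; subtotal = 6.0000 ms
Link 2: t_trans = 8000/(20*10^6) s = 0.4000 ms; t_prop = 1000/200000 s = 5.0000 ms; subtotal = 5.4000 ms
End-to-end = 6.0000 + 5.4000 = 11.4000 ms -> 11.400 ms (3 dp)

11.400


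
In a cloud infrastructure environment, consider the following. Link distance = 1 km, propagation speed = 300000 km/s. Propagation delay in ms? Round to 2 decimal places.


Given: distance = 1 km, speed = 300000 km/s
Delay = distance / speed = 1 / 300000 seconds
Delay in ms = 1 * 1000 / 300000
Delay = 0.0033 ms
Rounded to 2 dp = 0.00 ms

0.00


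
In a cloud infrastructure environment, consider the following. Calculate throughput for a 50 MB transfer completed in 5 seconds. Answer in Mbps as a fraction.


Given: file = 50 MB, time = 5 s
File in Mb = 50 * 8 = 400 Mb
Throughput = 400 / 5 Mbps
Throughput = 80 Mbps

80


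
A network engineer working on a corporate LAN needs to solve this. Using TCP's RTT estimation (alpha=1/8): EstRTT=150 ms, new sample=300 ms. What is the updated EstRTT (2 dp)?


Given: EstRTT = 150 ms, SampleRTT = 300 ms, alpha = 1/8
New EstRTT = (1 - alpha) * EstRTT + alpha * SampleRTT
(7/8) * 150 = 131.25
(1/8) * 300 = 37.5
New EstRTT = 131.25 + 37.5 = 168.75 ms -> 168.75 ms (2 dp)

168.75


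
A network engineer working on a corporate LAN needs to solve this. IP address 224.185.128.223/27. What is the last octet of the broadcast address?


Given: IP = 224.185.128.223, prefix = /27
Host bits = 32 - 27 = 5
Network last octet = 223 AND mask = 192
Host part size = 2^5 - 1 = 31
Broadcast last octet = 192 OR 31 = 223

223


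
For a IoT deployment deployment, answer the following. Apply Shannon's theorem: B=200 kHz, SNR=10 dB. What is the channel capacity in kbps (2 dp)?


Given: B = 200 kHz, SNR = 10 dB
SNR linear = 10^(10/10) = 10
1 + SNR = 11
log2(11) = 3.4594316186
C = 200 * 1000 * 3.4594316186 = 691886.3237 bps
C = 691.886324 kbps -> 691.89 kbps (2 dp)

691.89


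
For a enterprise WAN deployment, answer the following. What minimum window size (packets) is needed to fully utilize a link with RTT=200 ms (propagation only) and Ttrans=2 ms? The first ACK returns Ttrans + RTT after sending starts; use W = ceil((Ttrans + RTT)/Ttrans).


Given: Ttrans = 2 ms, RTT = 200 ms (= 2 * Tprop, Tprop = 100 ms)
Time until first ACK returns = Ttrans + RTT = 2 + 200 = 202 ms
Need W * Ttrans >= Ttrans + RTT  ->  W >= (Ttrans + RTT) / Ttrans
(Ttrans + RTT) / Ttrans = 202 / 2 = 101
W_min = ceil(101) = 101

101


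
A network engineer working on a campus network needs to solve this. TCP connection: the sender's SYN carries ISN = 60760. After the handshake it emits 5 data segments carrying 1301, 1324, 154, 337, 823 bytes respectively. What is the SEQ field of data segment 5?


The SYN occupies sequence number ISN = 60760, so the first data byte is ISN + 1 = 60761.
SEQ of data segment i = (ISN + 1) + sum of payload sizes of segments 1..i-1.
Segment 1: SEQ = 60761, payload = 1301 bytes
Segment 2: SEQ = 62062, payload = 1324 bytes
Segment 3: SEQ = 63386, payload = 154 bytes
Segment 4: SEQ = 63540, payload = 337 bytes
Segment 5: SEQ = 63877, payload = 823 bytes
SEQ of segment 5 = 60761 + 1301 + 1324 + 154 + 337 = 63877

63877


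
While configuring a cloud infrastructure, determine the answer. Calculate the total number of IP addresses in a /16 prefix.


Given: CIDR prefix /16
Host bits = 32 - 16 = 16
Total addresses = 2^16 = 65536

65536


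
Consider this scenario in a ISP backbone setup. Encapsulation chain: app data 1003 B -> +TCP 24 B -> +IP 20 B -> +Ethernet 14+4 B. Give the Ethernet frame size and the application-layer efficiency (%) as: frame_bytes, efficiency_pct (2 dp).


TCP segment = 1003 + 24 = 1027 B
IP packet = 1027 + 20 = 1047 B
Ethernet frame = 1047 + 14 + 4 = 1065 B
Efficiency = app / frame = 1003 / 1065 = 0.941784 = 94.1784% -> 94.18% (2 dp)

1065, 94.18


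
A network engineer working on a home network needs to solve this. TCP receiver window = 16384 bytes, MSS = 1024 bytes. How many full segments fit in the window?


Given: RWND = 16384 bytes, MSS = 1024 bytes
Full segments = floor(RWND / MSS)
Full segments = floor(16384 / 1024)
Full segments = floor(16.0) = 16

16


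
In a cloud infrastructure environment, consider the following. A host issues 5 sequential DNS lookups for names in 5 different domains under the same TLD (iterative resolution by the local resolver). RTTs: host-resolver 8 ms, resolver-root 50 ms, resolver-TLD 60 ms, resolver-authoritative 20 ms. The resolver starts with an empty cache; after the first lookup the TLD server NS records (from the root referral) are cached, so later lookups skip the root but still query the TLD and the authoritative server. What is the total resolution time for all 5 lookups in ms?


Lookup 1 (cold cache): local + root + TLD + auth = 8 + 50 + 60 + 20 = 138 ms
Lookups 2..5 (TLD NS cached -> skip root; new domain -> still ask TLD and auth): local + TLD + auth = 8 + 60 + 20 = 88 ms each
Remaining 4 lookups: 4 * 88 = 352 ms
Total = 138 + 352 = 490 ms

490


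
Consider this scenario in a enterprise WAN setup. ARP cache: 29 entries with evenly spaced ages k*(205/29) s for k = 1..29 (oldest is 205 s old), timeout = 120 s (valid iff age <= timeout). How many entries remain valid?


Ages are k * 205/29 s for k = 1..29 (spacing = 7.0690 s).
Entry k is valid iff k * 205/29 <= 120 iff k <= 29 * 120 / 205 = 16.9756
n_valid = floor(16.9756) = 16
(n_stale = 29 - 16 = 13)

16


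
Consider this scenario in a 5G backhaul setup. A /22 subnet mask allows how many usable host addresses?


Given: subnet mask /22
Host bits = 32 - 22 = 10
Total addresses = 2^10 = 1024
Usable hosts = 1024 - 2 (network + broadcast) = 1022

1022


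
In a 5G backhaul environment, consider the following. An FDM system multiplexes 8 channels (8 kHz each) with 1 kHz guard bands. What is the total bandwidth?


Given: 8 channels, 8 kHz each, guard = 1 kHz
Channel bandwidth = 8 * 8 = 64 kHz
Guard bands = 7 gaps * 1 kHz = 7 kHz
Total = 64 + 7 = 71 kHz

71


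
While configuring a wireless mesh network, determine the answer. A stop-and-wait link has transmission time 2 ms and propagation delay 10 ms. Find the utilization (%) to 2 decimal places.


Given: Ttrans = 2 ms, Tprop = 10 ms
RTT = 2 * Tprop = 2 * 10 = 20 ms
U = Ttrans / (Ttrans + RTT)
U = 2 / (2 + 20)
U = 2 / 22 = 0.090909
U% = 9.09%

9.09


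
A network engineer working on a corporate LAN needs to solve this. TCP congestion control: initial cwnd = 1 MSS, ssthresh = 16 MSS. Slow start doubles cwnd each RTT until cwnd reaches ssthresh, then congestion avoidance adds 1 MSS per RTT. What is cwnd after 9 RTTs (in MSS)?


RTT 0: cwnd = 1 MSS (initial)
RTT 1: cwnd = 2 MSS (slow start, doubled)
RTT 2: cwnd = 4 MSS (slow start, doubled)
RTT 3: cwnd = 8 MSS (slow start, doubled)
RTT 4: cwnd = 16 MSS (slow start, doubled)
RTT 5: cwnd = 17 MSS (congestion avoidance, +1)
RTT 6: cwnd = 18 MSS (congestion avoidance, +1)
RTT 7: cwnd = 19 MSS (congestion avoidance, +1)
RTT 8: cwnd = 20 MSS (congestion avoidance, +1)
RTT 9: cwnd = 21 MSS (congestion avoidance, +1)

21


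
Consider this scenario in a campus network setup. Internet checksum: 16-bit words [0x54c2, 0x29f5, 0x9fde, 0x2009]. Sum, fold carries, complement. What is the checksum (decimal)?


Given words: [0x54c2, 0x29f5, 0x9fde, 0x2009]
Step 1: Sum all words
Raw sum = 21698 + 10741 + 40926 + 8201 = 81566
Step 2: Fold carry: (16030 + 1) = 16031
One's complement = ~16031 & 0xFFFF = 49504

49504


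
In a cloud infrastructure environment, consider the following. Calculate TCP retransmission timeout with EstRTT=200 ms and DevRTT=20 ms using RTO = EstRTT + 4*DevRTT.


Given: EstRTT = 200 ms, DevRTT = 20 ms
Timeout = EstRTT + 4 * DevRTT
4 * DevRTT = 4 * 20 = 80
Timeout = 200 + 80 = 280 ms

280


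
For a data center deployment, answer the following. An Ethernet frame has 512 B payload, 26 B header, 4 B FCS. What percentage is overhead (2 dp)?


Given: payload = 512 B, header = 26 B, trailer = 4 B
Overhead bytes = header + trailer = 26 + 4 = 30
Total frame = payload + overhead = 512 + 30 = 542
Overhead % = 30 / 542 * 100 = 5.5351% -> 5.54% (2 dp)

5.54


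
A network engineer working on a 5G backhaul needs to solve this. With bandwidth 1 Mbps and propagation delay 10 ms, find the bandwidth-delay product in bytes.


Given: bandwidth = 1 Mbps, delay = 10 ms
BDP in bits = 1 * 10^6 * 10 / 1000
BDP in bits = 10000
BDP in bytes = 10000 / 8 = 1250

1250


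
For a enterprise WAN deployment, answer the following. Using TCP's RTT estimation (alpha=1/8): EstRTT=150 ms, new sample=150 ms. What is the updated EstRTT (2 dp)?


Given: EstRTT = 150 ms, SampleRTT = 150 ms, alpha = 1/8
New EstRTT = (1 - alpha) * EstRTT + alpha * SampleRTT
(7/8) * 150 = 131.25
(1/8) * 150 = 18.75
New EstRTT = 131.25 + 18.75 = 150 ms -> 150.00 ms (2 dp)

150.00


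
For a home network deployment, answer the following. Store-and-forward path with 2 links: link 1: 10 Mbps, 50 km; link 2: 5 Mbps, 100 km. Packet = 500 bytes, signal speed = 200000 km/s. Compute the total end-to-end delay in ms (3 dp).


Packet = 500 bytes = 4000 bits. Store-and-forward: sum (t_trans + t_prop) per link.
Link 1: t_trans = 4000/(10*10^6) s = 0.4000 ms; t_prop = 50/200000 s = 0.2500 ms; subtotal = 0.6500 ms
Link 2: t_trans = 4000/(5*10^6) s = 0.8000 ms; t_prop = 100/200000 s = 0.5000 ms; subtotal = 1.3000 ms
End-to-end = 0.6500 + 1.3000 = 1.9500 ms -> 1.950 ms (3 dp)

1.950


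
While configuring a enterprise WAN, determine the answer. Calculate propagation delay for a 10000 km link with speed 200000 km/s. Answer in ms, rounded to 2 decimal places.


Given: distance = 10000 km, speed = 200000 km/s
Delay = distance / speed = 10000 / 200000 seconds
Delay in ms = 10000 * 1000 / 200000
Delay = 50.0000 ms
Rounded to 2 dp = 50.00 ms

50.00


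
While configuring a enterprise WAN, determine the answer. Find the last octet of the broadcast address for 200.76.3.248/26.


Given: IP = 200.76.3.248, prefix = /26
Host bits = 32 - 26 = 6
Network last octet = 248 AND mask = 192
Host part size = 2^6 - 1 = 63
Broadcast last octet = 192 OR 63 = 255

255


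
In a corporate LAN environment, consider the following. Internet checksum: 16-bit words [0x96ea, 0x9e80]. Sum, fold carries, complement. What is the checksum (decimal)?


Given words: [0x96ea, 0x9e80]
Step 1: Sum all words
Raw sum = 38634 + 40576 = 79210
Step 2: Fold carry: (13674 + 1) = 13675
One's complement = ~13675 & 0xFFFF = 51860

51860


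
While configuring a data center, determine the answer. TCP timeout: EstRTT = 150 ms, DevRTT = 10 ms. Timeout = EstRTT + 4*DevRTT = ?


Given: EstRTT = 150 ms, DevRTT = 10 ms
Timeout = EstRTT + 4 * DevRTT
4 * DevRTT = 4 * 10 = 40
Timeout = 150 + 40 = 190 ms

190


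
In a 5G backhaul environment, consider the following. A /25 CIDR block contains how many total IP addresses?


Given: CIDR prefix /25
Host bits = 32 - 25 = 7
Total addresses = 2^7 = 128

128


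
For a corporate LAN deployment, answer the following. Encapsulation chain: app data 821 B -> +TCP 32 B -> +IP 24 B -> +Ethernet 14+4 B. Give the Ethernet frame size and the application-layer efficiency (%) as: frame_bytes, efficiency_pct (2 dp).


TCP segment = 821 + 32 = 853 B
IP packet = 853 + 24 = 877 B
Ethernet frame = 877 + 14 + 4 = 895 B
Efficiency = app / frame = 821 / 895 = 0.917318 = 91.7318% -> 91.73% (2 dp)

895, 91.73


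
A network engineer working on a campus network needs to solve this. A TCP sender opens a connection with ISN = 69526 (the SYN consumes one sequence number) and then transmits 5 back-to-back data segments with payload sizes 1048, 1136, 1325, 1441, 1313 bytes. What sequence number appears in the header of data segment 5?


The SYN occupies sequence number ISN = 69526, so the first data byte is ISN + 1 = 69527.
SEQ of data segment i = (ISN + 1) + sum of payload sizes of segments 1..i-1.
Segment 1: SEQ = 69527, payload = 1048 bytes
Segment 2: SEQ = 70575, payload = 1136 bytes
Segment 3: SEQ = 71711, payload = 1325 bytes
Segment 4: SEQ = 73036, payload = 1441 bytes
Segment 5: SEQ = 74477, payload = 1313 bytes
SEQ of segment 5 = 69527 + 1048 + 1136 + 1325 + 1441 = 74477

74477


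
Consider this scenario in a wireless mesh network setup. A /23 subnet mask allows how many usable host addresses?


Given: subnet mask /23
Host bits = 32 - 23 = 9
Total addresses = 2^9 = 512
Usable hosts = 512 - 2 (network + broadcast) = 510

510


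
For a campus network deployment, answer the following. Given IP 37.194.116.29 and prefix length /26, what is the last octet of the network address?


Given: IP = 37.194.116.29, prefix = /26
Subnet mask = 255.255.255.192
Last octet of IP: 29
Last octet of mask: 192
Network last octet = 29 AND 192 = 0

0


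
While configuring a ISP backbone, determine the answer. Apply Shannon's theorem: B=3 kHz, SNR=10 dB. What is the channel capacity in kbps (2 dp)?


Given: B = 3 kHz, SNR = 10 dB
SNR linear = 10^(10/10) = 10
1 + SNR = 11
log2(11) = 3.4594316186
C = 3 * 1000 * 3.4594316186 = 10378.2949 bps
C = 10.378295 kbps -> 10.38 kbps (2 dp)

10.38


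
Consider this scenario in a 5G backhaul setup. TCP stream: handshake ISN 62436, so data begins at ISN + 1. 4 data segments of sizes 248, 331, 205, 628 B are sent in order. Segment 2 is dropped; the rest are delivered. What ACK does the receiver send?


SYN uses sequence number 62436; first data byte = ISN + 1 = 62437.
Segment 1: SEQ = 62437, len = 248 B, covers [62437, 62684]
Segment 2: SEQ = 62685, len = 331 B, covers [62685, 63015] [LOST]
Segment 3: SEQ = 63016, len = 205 B, covers [63016, 63220]
Segment 4: SEQ = 63221, len = 628 B, covers [63221, 63848]
In-order data received: bytes [62437, 62684] (segments 1..1).
Segment 2 missing -> gap begins at byte 62685; later segments buffered out of order.
Cumulative ACK = next expected in-order byte = 62437 + 248 = 62685

62685


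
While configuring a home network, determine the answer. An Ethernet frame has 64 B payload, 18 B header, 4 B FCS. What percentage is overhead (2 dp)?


Given: payload = 64 B, header = 18 B, trailer = 4 B
Overhead bytes = header + trailer = 18 + 4 = 22
Total frame = payload + overhead = 64 + 22 = 86
Overhead % = 22 / 86 * 100 = 25.5814% -> 25.58% (2 dp)

25.58


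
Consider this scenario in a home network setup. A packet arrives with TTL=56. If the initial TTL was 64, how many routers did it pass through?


Given: initial TTL = 64, received TTL = 56
Hops = initial TTL - received TTL
Hops = 64 - 56 = 8

8


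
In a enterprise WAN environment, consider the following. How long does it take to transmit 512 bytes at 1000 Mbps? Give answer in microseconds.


Given: packet = 512 bytes, bandwidth = 1000 Mbps
Packet in bits = 512 * 8 = 4096 bits
Bandwidth = 1000 * 10^6 = 1000000000 bps
Time = 4096 / 1000000000 seconds
Time in us = 4096 * 10^6 / 1000000000 = 4.096

4.096


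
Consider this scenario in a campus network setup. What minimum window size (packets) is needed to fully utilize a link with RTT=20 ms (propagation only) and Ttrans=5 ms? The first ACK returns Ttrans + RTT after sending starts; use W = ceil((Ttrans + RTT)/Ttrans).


Given: Ttrans = 5 ms, RTT = 20 ms (= 2 * Tprop, Tprop = 10 ms)
Time until first ACK returns = Ttrans + RTT = 5 + 20 = 25 ms
Need W * Ttrans >= Ttrans + RTT  ->  W >= (Ttrans + RTT) / Ttrans
(Ttrans + RTT) / Ttrans = 25 / 5 = 5
W_min = ceil(5) = 5

5


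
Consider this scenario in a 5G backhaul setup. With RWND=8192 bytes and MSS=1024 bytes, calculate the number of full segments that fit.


Given: RWND = 8192 bytes, MSS = 1024 bytes
Full segments = floor(RWND / MSS)
Full segments = floor(8192 / 1024)
Full segments = floor(8.0) = 8

8


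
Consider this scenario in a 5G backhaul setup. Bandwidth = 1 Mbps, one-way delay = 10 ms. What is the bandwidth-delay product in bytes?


Given: bandwidth = 1 Mbps, delay = 10 ms
BDP in bits = 1 * 10^6 * 10 / 1000
BDP in bits = 10000
BDP in bytes = 10000 / 8 = 1250

1250


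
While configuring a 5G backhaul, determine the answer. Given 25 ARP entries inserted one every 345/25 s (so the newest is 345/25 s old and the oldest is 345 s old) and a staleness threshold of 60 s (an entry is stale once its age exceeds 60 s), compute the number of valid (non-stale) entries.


Ages are k * 345/25 s for k = 1..25 (spacing = 13.8000 s).
Entry k is valid iff k * 345/25 <= 60 iff k <= 25 * 60 / 345 = 4.3478
n_valid = floor(4.3478) = 4
(n_stale = 25 - 4 = 21)

4


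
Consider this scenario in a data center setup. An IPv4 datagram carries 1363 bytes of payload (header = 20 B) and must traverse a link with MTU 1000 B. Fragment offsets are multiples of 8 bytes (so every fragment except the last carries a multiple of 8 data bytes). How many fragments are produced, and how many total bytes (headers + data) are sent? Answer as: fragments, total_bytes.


Max data per non-final fragment = floor((MTU - header)/8)*8 = floor((1000 - 20)/8)*8 = floor(980/8)*8 = 976 B
Final fragment needs no 8-byte alignment: it can carry up to MTU - header = 980 B
Non-final fragments needed = ceil((payload - 980) / 976) = ceil(383/976) = ceil(0.3924) = 1
Number of fragments = 1 + 1 = 2
Fragment sizes (data): 1 * 976 B + 387 B (last, 387 <= 980 OK)
Total bytes sent = payload + n_frags * header = 1363 + 2*20 = 1363 + 40 = 1403 B

2, 1403


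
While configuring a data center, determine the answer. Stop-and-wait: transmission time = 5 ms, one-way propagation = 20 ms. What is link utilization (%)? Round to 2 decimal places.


Given: Ttrans = 5 ms, Tprop = 20 ms
RTT = 2 * Tprop = 2 * 20 = 40 ms
U = Ttrans / (Ttrans + RTT)
U = 5 / (5 + 40)
U = 5 / 45 = 0.111111
U% = 11.11%

11.11


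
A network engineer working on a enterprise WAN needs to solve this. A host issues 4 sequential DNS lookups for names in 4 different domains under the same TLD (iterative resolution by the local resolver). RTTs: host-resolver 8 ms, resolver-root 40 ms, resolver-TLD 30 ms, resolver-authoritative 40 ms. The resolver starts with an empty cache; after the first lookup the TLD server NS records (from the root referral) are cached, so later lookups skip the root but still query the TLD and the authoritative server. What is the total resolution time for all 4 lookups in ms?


Lookup 1 (cold cache): local + root + TLD + auth = 8 + 40 + 30 + 40 = 118 ms
Lookups 2..4 (TLD NS cached -> skip root; new domain -> still ask TLD and auth): local + TLD + auth = 8 + 30 + 40 = 78 ms each
Remaining 3 lookups: 3 * 78 = 234 ms
Total = 118 + 234 = 352 ms

352


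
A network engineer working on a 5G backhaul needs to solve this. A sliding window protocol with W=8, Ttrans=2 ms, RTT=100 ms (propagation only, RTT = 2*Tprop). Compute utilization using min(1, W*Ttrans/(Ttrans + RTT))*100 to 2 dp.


Given: W = 8, Ttrans = 2 ms, RTT = 100 ms (= 2 * Tprop, Tprop = 50 ms)
Cycle time = Ttrans + RTT = 2 + 100 = 102 ms (first packet sent until its ACK returns)
W * Ttrans = 8 * 2 = 16 ms of sending per cycle
W * Ttrans / (Ttrans + RTT) = 16 / 102 = 0.156863
U = min(1, 0.156863) = 0.156863
U% = 15.69%

15.69


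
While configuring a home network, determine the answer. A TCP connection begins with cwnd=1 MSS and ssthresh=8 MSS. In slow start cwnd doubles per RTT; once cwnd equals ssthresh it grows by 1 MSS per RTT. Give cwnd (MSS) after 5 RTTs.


RTT 0: cwnd = 1 MSS (initial)
RTT 1: cwnd = 2 MSS (slow start, doubled)
RTT 2: cwnd = 4 MSS (slow start, doubled)
RTT 3: cwnd = 8 MSS (slow start, doubled)
RTT 4: cwnd = 9 MSS (congestion avoidance, +1)
RTT 5: cwnd = 10 MSS (congestion avoidance, +1)

10


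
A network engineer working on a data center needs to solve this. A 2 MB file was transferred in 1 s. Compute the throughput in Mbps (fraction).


Given: file = 2 MB, time = 1 s
File in Mb = 2 * 8 = 16 Mb
Throughput = 16 / 1 Mbps
Throughput = 16 Mbps

16


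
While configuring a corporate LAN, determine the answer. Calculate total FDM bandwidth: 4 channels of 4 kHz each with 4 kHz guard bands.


Given: 4 channels, 4 kHz each, guard = 4 kHz
Channel bandwidth = 4 * 4 = 16 kHz
Guard bands = 3 gaps * 4 kHz = 12 kHz
Total = 16 + 12 = 28 kHz

28


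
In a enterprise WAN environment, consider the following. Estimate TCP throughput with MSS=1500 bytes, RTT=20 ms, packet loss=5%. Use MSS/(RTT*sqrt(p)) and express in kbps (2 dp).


Given: MSS = 1500 bytes, RTT = 20 ms, loss = 5%
RTT in seconds = 20 / 1000 = 0.02
Loss rate = 5% = 0.05
sqrt(loss) = sqrt(0.05) = 0.223606797750
Throughput (bytes/s) = 1500 / (0.02 * 0.223606797750) = 335410.1966
Throughput (kbps) = 335410.1966 * 8 / 1000 = 2683.281573 -> 2683.28 kbps (2 dp)

2683.28


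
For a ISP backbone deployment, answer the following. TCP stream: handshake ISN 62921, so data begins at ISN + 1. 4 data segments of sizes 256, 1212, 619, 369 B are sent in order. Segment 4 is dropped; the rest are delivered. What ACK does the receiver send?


SYN uses sequence number 62921; first data byte = ISN + 1 = 62922.
Segment 1: SEQ = 62922, len = 256 B, covers [62922, 63177]
Segment 2: SEQ = 63178, len = 1212 B, covers [63178, 64389]
Segment 3: SEQ = 64390, len = 619 B, covers [64390, 65008]
Segment 4: SEQ = 65009, len = 369 B, covers [65009, 65377] [LOST]
In-order data received: bytes [62922, 65008] (segments 1..3).
Segment 4 missing -> gap begins at byte 65009.
Cumulative ACK = next expected in-order byte = 62922 + 256 + 1212 + 619 = 65009

65009


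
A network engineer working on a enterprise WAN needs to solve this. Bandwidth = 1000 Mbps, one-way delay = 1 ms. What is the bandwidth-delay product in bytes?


Given: bandwidth = 1000 Mbps, delay = 1 ms
BDP in bits = 1000 * 10^6 * 1 / 1000
BDP in bits = 1000000
BDP in bytes = 1000000 / 8 = 125000

125000


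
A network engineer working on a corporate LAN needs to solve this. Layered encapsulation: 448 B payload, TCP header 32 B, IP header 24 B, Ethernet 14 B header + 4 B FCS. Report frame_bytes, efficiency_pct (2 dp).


TCP segment = 448 + 32 = 480 B
IP packet = 480 + 24 = 504 B
Ethernet frame = 504 + 14 + 4 = 522 B
Efficiency = app / frame = 448 / 522 = 0.858238 = 85.8238% -> 85.82% (2 dp)

522, 85.82


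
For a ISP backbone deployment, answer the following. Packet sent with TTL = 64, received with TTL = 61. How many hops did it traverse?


Given: initial TTL = 64, received TTL = 61
Hops = initial TTL - received TTL
Hops = 64 - 61 = 3

3


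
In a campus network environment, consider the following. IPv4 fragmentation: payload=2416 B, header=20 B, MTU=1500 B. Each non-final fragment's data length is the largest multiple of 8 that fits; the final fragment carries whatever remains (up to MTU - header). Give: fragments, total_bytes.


Max data per non-final fragment = floor((MTU - header)/8)*8 = floor((1500 - 20)/8)*8 = floor(1480/8)*8 = 1480 B
Final fragment needs no 8-byte alignment: it can carry up to MTU - header = 1480 B
Non-final fragments needed = ceil((payload - 1480) / 1480) = ceil(936/1480) = ceil(0.6324) = 1
Number of fragments = 1 + 1 = 2
Fragment sizes (data): 1 * 1480 B + 936 B (last, 936 <= 1480 OK)
Total bytes sent = payload + n_frags * header = 2416 + 2*20 = 2416 + 40 = 2456 B

2, 2456


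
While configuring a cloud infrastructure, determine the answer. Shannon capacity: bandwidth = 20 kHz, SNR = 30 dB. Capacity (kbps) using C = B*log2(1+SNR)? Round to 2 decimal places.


Given: B = 20 kHz, SNR = 30 dB
SNR linear = 10^(30/10) = 1000
1 + SNR = 1001
log2(1001) = 9.9672262588
C = 20 * 1000 * 9.9672262588 = 199344.5252 bps
C = 199.344525 kbps -> 199.34 kbps (2 dp)

199.34


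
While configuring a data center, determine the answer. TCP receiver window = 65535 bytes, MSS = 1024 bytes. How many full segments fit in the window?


Given: RWND = 65535 bytes, MSS = 1024 bytes
Full segments = floor(RWND / MSS)
Full segments = floor(65535 / 1024)
Full segments = floor(63.999) = 63

63


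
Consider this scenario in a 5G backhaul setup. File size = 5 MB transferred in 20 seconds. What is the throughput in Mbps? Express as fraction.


Given: file = 5 MB, time = 20 s
File in Mb = 5 * 8 = 40 Mb
Throughput = 40 / 20 Mbps
Throughput = 2 Mbps

2


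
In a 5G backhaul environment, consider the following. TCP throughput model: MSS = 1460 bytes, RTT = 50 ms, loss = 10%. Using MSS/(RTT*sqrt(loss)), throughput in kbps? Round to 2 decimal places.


Given: MSS = 1460 bytes, RTT = 50 ms, loss = 10%
RTT in seconds = 50 / 1000 = 0.05
Loss rate = 10% = 0.1
sqrt(loss) = sqrt(0.1) = 0.316227766017
Throughput (bytes/s) = 1460 / (0.05 * 0.316227766017) = 92338.5077
Throughput (kbps) = 92338.5077 * 8 / 1000 = 738.708061 -> 738.71 kbps (2 dp)

738.71


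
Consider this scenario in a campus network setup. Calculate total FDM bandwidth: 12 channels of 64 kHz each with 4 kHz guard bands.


Given: 12 channels, 64 kHz each, guard = 4 kHz
Channel bandwidth = 12 * 64 = 768 kHz
Guard bands = 11 gaps * 4 kHz = 44 kHz
Total = 768 + 44 = 812 kHz

812


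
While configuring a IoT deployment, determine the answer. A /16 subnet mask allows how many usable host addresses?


Given: subnet mask /16
Host bits = 32 - 16 = 16
Total addresses = 2^16 = 65536
Usable hosts = 65536 - 2 (network + broadcast) = 65534

65534


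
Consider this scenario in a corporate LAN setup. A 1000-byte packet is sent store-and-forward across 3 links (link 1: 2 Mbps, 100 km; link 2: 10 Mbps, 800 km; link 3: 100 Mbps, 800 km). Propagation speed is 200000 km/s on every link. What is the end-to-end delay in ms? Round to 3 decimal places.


Packet = 1000 bytes = 8000 bits. Store-and-forward: sum (t_trans + t_prop) per link.
Link 1: t_trans = 8000/(2*10^6) s = 4.0000 ms; t_prop = 100/200000 s = 0.5000 ms; subtotal = 4.5000 ms
Link 2: t_trans = 8000/(10*10^6) s = 0.8000 ms; t_prop = 800/200000 s = 4.0000 ms; subtotal = 4.8000 ms
Link 3: t_trans = 8000/(100*10^6) s = 0.0800 ms; t_prop = 800/200000 s = 4.0000 ms; subtotal = 4.0800 ms
End-to-end = 4.5000 + 4.8000 + 4.0800 = 13.3800 ms -> 13.380 ms (3 dp)

13.380


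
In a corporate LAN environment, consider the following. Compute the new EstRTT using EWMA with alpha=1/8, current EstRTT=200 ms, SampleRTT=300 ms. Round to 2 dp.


Given: EstRTT = 200 ms, SampleRTT = 300 ms, alpha = 1/8
New EstRTT = (1 - alpha) * EstRTT + alpha * SampleRTT
(7/8) * 200 = 175
(1/8) * 300 = 37.5
New EstRTT = 175 + 37.5 = 212.5 ms -> 212.50 ms (2 dp)

212.50


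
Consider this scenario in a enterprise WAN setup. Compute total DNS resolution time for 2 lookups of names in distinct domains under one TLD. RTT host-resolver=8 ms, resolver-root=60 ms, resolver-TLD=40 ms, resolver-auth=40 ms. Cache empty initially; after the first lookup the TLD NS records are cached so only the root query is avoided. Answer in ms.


Lookup 1 (cold cache): local + root + TLD + auth = 8 + 60 + 40 + 40 = 148 ms
Lookups 2..2 (TLD NS cached -> skip root; new domain -> still ask TLD and auth): local + TLD + auth = 8 + 40 + 40 = 88 ms each
Remaining 1 lookups: 1 * 88 = 88 ms
Total = 148 + 88 = 236 ms

236


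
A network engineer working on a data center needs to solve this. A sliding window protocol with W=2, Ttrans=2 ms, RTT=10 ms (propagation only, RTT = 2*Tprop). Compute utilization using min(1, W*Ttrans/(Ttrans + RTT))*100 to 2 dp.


Given: W = 2, Ttrans = 2 ms, RTT = 10 ms (= 2 * Tprop, Tprop = 5 ms)
Cycle time = Ttrans + RTT = 2 + 10 = 12 ms (first packet sent until its ACK returns)
W * Ttrans = 2 * 2 = 4 ms of sending per cycle
W * Ttrans / (Ttrans + RTT) = 4 / 12 = 0.333333
U = min(1, 0.333333) = 0.333333
U% = 33.33%

33.33


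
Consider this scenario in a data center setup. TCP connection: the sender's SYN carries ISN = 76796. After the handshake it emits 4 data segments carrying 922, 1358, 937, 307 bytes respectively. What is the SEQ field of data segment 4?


The SYN occupies sequence number ISN = 76796, so the first data byte is ISN + 1 = 76797.
SEQ of data segment i = (ISN + 1) + sum of payload sizes of segments 1..i-1.
Segment 1: SEQ = 76797, payload = 922 bytes
Segment 2: SEQ = 77719, payload = 1358 bytes
Segment 3: SEQ = 79077, payload = 937 bytes
Segment 4: SEQ = 80014, payload = 307 bytes
SEQ of segment 4 = 76797 + 922 + 1358 + 937 = 80014

80014


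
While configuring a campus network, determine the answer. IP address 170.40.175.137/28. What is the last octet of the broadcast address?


Given: IP = 170.40.175.137, prefix = /28
Host bits = 32 - 28 = 4
Network last octet = 137 AND mask = 128
Host part size = 2^4 - 1 = 15
Broadcast last octet = 128 OR 15 = 143

143


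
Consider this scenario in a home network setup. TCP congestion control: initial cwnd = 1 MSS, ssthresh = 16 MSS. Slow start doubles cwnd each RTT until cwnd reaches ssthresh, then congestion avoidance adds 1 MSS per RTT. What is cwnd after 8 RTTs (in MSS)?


RTT 0: cwnd = 1 MSS (initial)
RTT 1: cwnd = 2 MSS (slow start, doubled)
RTT 2: cwnd = 4 MSS (slow start, doubled)
RTT 3: cwnd = 8 MSS (slow start, doubled)
RTT 4: cwnd = 16 MSS (slow start, doubled)
RTT 5: cwnd = 17 MSS (congestion avoidance, +1)
RTT 6: cwnd = 18 MSS (congestion avoidance, +1)
RTT 7: cwnd = 19 MSS (congestion avoidance, +1)
RTT 8: cwnd = 20 MSS (congestion avoidance, +1)

20


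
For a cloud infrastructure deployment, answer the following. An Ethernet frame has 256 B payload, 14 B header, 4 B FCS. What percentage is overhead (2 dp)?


Given: payload = 256 B, header = 14 B, trailer = 4 B
Overhead bytes = header + trailer = 14 + 4 = 18
Total frame = payload + overhead = 256 + 18 = 274
Overhead % = 18 / 274 * 100 = 6.5693% -> 6.57% (2 dp)

6.57


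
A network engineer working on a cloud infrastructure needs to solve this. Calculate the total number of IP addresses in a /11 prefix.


Given: CIDR prefix /11
Host bits = 32 - 11 = 21
Total addresses = 2^21 = 2097152

2097152
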